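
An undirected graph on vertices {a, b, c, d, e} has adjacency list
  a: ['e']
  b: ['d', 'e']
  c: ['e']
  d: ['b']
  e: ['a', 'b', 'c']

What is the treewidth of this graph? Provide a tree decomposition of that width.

Every bag has size at most 2, so the width is 2 − 1 = 1 and tw(G) ≤ 1. Since G has at least one edge (e.g. e–a), it is not an edgeless graph, so tw(G) ≥ 1. Hence tw(G) = 1 exactly.

Treewidth 1.
Bags: B1 = {a, e}  B2 = {c, e}  B3 = {b, e}  B4 = {b, d}
Tree: B1–B2, B2–B3, B3–B4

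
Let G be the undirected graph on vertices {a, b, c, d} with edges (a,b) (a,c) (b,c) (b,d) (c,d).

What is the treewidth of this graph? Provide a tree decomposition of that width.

Each bag holds 3 vertices, so the decomposition has width 2, which upper-bounds the treewidth. On the other hand G contains the 3-clique {b, c, d}. A clique must lie in a single bag of any decomposition, so no decomposition can have width below 2. The upper and lower bounds meet at 2, so that is the treewidth.

Treewidth 2.
Bags: B1 = {a, b, c}  B2 = {b, c, d}
Tree: B1–B2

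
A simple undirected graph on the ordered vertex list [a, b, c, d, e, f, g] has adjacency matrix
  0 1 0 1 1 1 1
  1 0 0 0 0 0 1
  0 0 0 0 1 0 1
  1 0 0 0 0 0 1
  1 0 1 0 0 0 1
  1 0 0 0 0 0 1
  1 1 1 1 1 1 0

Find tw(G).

A width-2 tree decomposition is:
Bags: B1 = {a, b, g}  B2 = {a, e, g}  B3 = {c, e, g}  B4 = {a, f, g}  B5 = {a, d, g}
Tree: B1–B2, B2–B3, B2–B4, B2–B5
Every bag has size at most 3, so the width is 3 − 1 = 2 and tw(G) ≤ 2. Conversely, {c, e, g} is a clique of size 3, and the vertices of any clique must share a bag in every tree decomposition; so some bag has ≥ 3 vertices and tw(G) ≥ 2. Therefore the treewidth is 2.

2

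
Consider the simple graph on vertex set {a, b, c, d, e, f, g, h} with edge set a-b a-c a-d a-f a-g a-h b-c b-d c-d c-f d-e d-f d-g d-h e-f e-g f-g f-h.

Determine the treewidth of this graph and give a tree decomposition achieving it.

Each bag holds 4 vertices, so the decomposition has width 3, which upper-bounds the treewidth. For the lower bound, the 4 vertices {d, e, f, g} are pairwise adjacent, and any tree decomposition puts a clique entirely inside one bag — forcing width ≥ 3. The upper and lower bounds meet at 3, so that is the treewidth.

Treewidth 3.
Bags: B1 = {a, c, d, f}  B2 = {a, b, c, d}  B3 = {a, d, f, g}  B4 = {d, e, f, g}  B5 = {a, d, f, h}
Tree: B1–B2, B1–B3, B3–B4, B1–B5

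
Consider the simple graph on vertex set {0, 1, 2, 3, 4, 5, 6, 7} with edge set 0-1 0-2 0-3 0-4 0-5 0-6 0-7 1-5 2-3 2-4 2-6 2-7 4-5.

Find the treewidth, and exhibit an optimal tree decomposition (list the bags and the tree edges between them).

Treewidth 2.
One such decomposition:
Bags: B1 = {0, 2, 4}  B2 = {0, 4, 5}  B3 = {0, 1, 5}  B4 = {0, 2, 3}  B5 = {0, 2, 7}  B6 = {0, 2, 6}
Tree: B1–B2, B2–B3, B1–B4, B1–B5, B1–B6

Each bag holds 3 vertices, so the decomposition has width 2, which upper-bounds the treewidth. Conversely, {0, 1, 5} is a clique of size 3, and the vertices of any clique must share a bag in every tree decomposition; so some bag has ≥ 3 vertices and tw(G) ≥ 2. Combining the bounds, tw(G) = 2.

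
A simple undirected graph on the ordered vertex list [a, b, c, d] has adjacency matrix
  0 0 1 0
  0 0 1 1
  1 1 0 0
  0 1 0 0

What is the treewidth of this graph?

A width-1 tree decomposition is:
Bags: B1 = {b, c}  B2 = {a, c}  B3 = {b, d}
Tree: B1–B2, B1–B3
Every bag has size at most 2, so the width is 2 − 1 = 1 and tw(G) ≤ 1. Any graph with an edge has treewidth ≥ 1, and G has the edge c–b. Combining the bounds, tw(G) = 1.

1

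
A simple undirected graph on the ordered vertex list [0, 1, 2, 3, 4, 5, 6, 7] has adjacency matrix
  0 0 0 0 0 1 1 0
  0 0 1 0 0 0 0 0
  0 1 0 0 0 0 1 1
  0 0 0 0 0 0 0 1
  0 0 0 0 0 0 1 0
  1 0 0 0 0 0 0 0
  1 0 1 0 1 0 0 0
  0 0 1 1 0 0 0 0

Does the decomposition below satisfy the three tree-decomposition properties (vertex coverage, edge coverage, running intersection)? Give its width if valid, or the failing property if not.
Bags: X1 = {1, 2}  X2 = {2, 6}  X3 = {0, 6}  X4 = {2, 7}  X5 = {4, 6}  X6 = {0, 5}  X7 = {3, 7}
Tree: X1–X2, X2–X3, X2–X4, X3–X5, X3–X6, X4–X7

Vertex coverage: the bags together contain {0, 1, 2, 3, 4, 5, 6, 7}, the full vertex set. Edge coverage: each edge of G has both endpoints in at least one bag. Running intersection: for every vertex, the bags containing it form a connected subtree. All three properties hold, so this is a valid tree decomposition of width max|bag| − 1 = 1, and hence tw(G) ≤ 1.

Yes; width 1.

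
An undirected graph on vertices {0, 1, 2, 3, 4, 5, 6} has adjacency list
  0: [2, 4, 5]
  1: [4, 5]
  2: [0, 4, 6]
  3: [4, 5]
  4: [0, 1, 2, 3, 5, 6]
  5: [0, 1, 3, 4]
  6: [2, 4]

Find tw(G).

2

A width-2 tree decomposition is:
Bags: B1 = {0, 4, 5}  B2 = {0, 2, 4}  B3 = {1, 4, 5}  B4 = {2, 4, 6}  B5 = {3, 4, 5}
Tree: B1–B2, B1–B3, B2–B4, B3–B5
Every bag has size at most 3, so the width is 3 − 1 = 2 and tw(G) ≤ 2. On the other hand G contains the 3-clique {0, 2, 4}. A clique must lie in a single bag of any decomposition, so no decomposition can have width below 2. Combining the bounds, tw(G) = 2.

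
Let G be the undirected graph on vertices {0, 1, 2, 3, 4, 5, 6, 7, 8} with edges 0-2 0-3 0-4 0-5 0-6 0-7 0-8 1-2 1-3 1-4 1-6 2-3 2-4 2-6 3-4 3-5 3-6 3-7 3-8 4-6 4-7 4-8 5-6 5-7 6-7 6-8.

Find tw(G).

4

A width-4 tree decomposition is:
Bags: B1 = {0, 3, 4, 6, 8}  B2 = {0, 3, 4, 6, 7}  B3 = {0, 2, 3, 4, 6}  B4 = {1, 2, 3, 4, 6}  B5 = {0, 3, 5, 6, 7}
Tree: B1–B2, B2–B3, B3–B4, B2–B5
Every bag has size at most 5, so the width is 5 − 1 = 4 and tw(G) ≤ 4. Conversely, {0, 3, 4, 6, 8} is a clique of size 5, and the vertices of any clique must share a bag in every tree decomposition; so some bag has ≥ 5 vertices and tw(G) ≥ 4. The upper and lower bounds meet at 4, so that is the treewidth.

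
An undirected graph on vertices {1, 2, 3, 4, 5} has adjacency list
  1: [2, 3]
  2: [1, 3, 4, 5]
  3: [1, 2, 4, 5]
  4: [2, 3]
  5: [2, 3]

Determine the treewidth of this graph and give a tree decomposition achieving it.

The largest bag has 3 vertices, giving width 2; this decomposition certifies tw(G) ≤ 2. On the other hand G contains the 3-clique {1, 2, 3}. A clique must lie in a single bag of any decomposition, so no decomposition can have width below 2. Therefore the treewidth is 2.

Treewidth 2.
One such decomposition:
Bags: B1 = {2, 3, 4}  B2 = {2, 3, 5}  B3 = {1, 2, 3}
Tree: B1–B2, B1–B3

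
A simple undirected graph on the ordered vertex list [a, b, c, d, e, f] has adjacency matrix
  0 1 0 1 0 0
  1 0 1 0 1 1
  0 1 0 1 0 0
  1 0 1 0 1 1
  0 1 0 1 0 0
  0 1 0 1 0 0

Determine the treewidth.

2

A width-2 tree decomposition is:
Bags: B1 = {b, c, d}  B2 = {b, d, f}  B3 = {b, d, e}  B4 = {a, b, d}
Tree: B1–B2, B2–B3, B3–B4
Every bag has size at most 3, so the width is 3 − 1 = 2 and tw(G) ≤ 2. Since c–d–f–b–c is a cycle in G, G is not acyclic. Forests are exactly the graphs of treewidth ≤ 1, so tw(G) ≥ 2. Therefore the treewidth is 2.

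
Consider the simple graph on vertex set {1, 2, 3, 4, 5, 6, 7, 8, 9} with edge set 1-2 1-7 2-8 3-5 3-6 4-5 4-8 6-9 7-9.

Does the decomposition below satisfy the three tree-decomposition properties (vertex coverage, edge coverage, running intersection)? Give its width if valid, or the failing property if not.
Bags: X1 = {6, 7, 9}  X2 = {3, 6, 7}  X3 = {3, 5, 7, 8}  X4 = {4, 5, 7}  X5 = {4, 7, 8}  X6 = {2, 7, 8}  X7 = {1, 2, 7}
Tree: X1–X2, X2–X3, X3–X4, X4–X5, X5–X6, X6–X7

No — bags containing vertex 8 are not connected in the tree.

A tree decomposition must satisfy three properties: every vertex lies in some bag; for every edge, both endpoints lie together in some bag; and for every vertex, the bags containing it form a connected subtree. Here bags containing vertex 8 are not connected in the tree, so the decomposition is invalid.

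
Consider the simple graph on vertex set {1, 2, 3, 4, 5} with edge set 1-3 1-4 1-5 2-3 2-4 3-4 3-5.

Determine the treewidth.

A width-2 tree decomposition is:
Bags: B1 = {1, 3, 4}  B2 = {1, 3, 5}  B3 = {2, 3, 4}
Tree: B1–B2, B1–B3
Every bag has size at most 3, so the width is 3 − 1 = 2 and tw(G) ≤ 2. On the other hand G contains the 3-clique {1, 3, 4}. A clique must lie in a single bag of any decomposition, so no decomposition can have width below 2. Hence tw(G) = 2 exactly.

2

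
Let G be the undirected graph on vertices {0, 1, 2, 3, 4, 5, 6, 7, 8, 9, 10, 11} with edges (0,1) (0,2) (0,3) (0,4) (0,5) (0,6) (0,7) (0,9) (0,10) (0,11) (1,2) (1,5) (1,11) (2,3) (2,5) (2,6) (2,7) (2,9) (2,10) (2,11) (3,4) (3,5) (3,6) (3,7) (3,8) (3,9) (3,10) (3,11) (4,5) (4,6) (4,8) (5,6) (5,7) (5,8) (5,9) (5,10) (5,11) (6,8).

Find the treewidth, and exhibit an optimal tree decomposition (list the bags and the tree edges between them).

Treewidth 4.
Bags: B1 = {0, 2, 3, 5, 6}  B2 = {0, 2, 3, 5, 7}  B3 = {0, 3, 4, 5, 6}  B4 = {0, 2, 3, 5, 10}  B5 = {0, 2, 3, 5, 11}  B6 = {0, 2, 3, 5, 9}  B7 = {3, 4, 5, 6, 8}  B8 = {0, 1, 2, 5, 11}
Tree: B1–B2, B1–B3, B1–B4, B2–B5, B2–B6, B3–B7, B5–B8

Every bag has size at most 5, so the width is 5 − 1 = 4 and tw(G) ≤ 4. On the other hand G contains the 5-clique {0, 1, 2, 5, 11}. A clique must lie in a single bag of any decomposition, so no decomposition can have width below 4. The upper and lower bounds meet at 4, so that is the treewidth.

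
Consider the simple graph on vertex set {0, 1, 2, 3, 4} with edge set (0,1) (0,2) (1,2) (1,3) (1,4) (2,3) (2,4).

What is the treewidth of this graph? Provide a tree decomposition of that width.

Each bag holds 3 vertices, so the decomposition has width 2, which upper-bounds the treewidth. On the other hand G contains the 3-clique {0, 1, 2}. A clique must lie in a single bag of any decomposition, so no decomposition can have width below 2. Combining the bounds, tw(G) = 2.

Treewidth 2.
One optimal decomposition is:
Bags: B1 = {1, 2, 4}  B2 = {0, 1, 2}  B3 = {1, 2, 3}
Tree: B1–B2, B1–B3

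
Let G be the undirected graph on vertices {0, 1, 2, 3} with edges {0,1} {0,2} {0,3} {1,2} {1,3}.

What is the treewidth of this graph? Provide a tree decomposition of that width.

Treewidth 2.
One optimal decomposition is:
Bags: B1 = {0, 1, 3}  B2 = {0, 1, 2}
Tree: B1–B2

Each bag holds 3 vertices, so the decomposition has width 2, which upper-bounds the treewidth. On the other hand G contains the 3-clique {0, 1, 2}. A clique must lie in a single bag of any decomposition, so no decomposition can have width below 2. The upper and lower bounds meet at 2, so that is the treewidth.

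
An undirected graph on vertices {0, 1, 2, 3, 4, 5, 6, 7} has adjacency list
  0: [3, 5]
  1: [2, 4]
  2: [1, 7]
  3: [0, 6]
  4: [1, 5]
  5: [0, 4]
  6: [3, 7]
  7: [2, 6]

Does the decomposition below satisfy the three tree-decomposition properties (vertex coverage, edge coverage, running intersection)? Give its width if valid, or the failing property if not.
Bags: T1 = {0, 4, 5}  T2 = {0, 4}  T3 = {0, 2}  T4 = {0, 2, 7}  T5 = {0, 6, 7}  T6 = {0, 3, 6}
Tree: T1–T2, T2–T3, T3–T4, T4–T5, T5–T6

A tree decomposition must satisfy three properties: every vertex lies in some bag; for every edge, both endpoints lie together in some bag; and for every vertex, the bags containing it form a connected subtree. Here vertex 1 appears in no bag, so the decomposition is invalid.

No — vertex 1 appears in no bag.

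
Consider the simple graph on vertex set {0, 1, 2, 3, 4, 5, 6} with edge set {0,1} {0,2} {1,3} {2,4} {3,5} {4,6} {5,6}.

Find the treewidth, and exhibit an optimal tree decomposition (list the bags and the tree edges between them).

Treewidth 2.
Bags: B1 = {0, 1, 2}  B2 = {1, 2, 4}  B3 = {1, 4, 6}  B4 = {1, 5, 6}  B5 = {1, 3, 5}
Tree: B1–B2, B2–B3, B3–B4, B4–B5

Each bag holds 3 vertices, so the decomposition has width 2, which upper-bounds the treewidth. The edges 1–0–2–4–6–5–3–1 form a cycle, so G is not a tree and its treewidth is at least 2. Therefore the treewidth is 2.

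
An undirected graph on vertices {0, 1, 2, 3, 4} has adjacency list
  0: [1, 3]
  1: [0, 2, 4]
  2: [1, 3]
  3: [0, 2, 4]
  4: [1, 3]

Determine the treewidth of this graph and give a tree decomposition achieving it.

Treewidth 2.
One such decomposition:
Bags: B1 = {0, 1, 3}  B2 = {1, 3, 4}  B3 = {1, 2, 3}
Tree: B1–B2, B2–B3

The largest bag has 3 vertices, giving width 2; this decomposition certifies tw(G) ≤ 2. Since 3–0–1–4–3 is a cycle in G, G is not acyclic. Forests are exactly the graphs of treewidth ≤ 1, so tw(G) ≥ 2. Hence tw(G) = 2 exactly.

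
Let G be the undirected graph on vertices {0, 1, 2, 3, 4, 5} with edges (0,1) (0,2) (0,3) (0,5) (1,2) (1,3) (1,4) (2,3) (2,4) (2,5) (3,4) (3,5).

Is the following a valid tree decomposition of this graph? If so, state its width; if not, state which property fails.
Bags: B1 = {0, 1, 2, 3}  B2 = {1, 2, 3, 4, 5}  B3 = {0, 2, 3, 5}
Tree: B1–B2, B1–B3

A tree decomposition must satisfy three properties: every vertex lies in some bag; for every edge, both endpoints lie together in some bag; and for every vertex, the bags containing it form a connected subtree. Here bags containing vertex 5 are not connected in the tree, so the decomposition is invalid.

No — bags containing vertex 5 are not connected in the tree.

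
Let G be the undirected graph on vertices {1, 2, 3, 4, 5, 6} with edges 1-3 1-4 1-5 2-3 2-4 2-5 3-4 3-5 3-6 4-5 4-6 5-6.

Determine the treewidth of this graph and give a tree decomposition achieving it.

Treewidth 3.
One optimal decomposition is:
Bags: B1 = {2, 3, 4, 5}  B2 = {1, 3, 4, 5}  B3 = {3, 4, 5, 6}
Tree: B1–B2, B2–B3

The largest bag has 4 vertices, giving width 3; this decomposition certifies tw(G) ≤ 3. Conversely, {1, 3, 4, 5} is a clique of size 4, and the vertices of any clique must share a bag in every tree decomposition; so some bag has ≥ 4 vertices and tw(G) ≥ 3. The upper and lower bounds meet at 3, so that is the treewidth.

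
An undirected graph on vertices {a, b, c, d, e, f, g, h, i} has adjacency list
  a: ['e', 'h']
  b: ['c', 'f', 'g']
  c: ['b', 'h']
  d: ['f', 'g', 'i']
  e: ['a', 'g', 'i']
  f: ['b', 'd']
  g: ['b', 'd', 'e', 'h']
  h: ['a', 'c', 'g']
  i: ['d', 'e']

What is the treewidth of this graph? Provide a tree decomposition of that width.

Treewidth 3.
Bags: B1 = {a, d, e, i}  B2 = {a, d, e, g}  B3 = {a, d, g, h}  B4 = {d, f, g, h}  B5 = {b, f, g, h}  B6 = {b, c, f, h}
Tree: B1–B2, B2–B3, B3–B4, B4–B5, B5–B6

Each bag holds 4 vertices, so the decomposition has width 3, which upper-bounds the treewidth. For the lower bound: the 4 vertex sets {a,e,i}, {d}, {g}, {b,c,f,h} are disjoint, each induces a connected subgraph, and every pair is joined by at least one edge of G. Contracting each set to a single vertex therefore yields K_{4} as a minor, and since treewidth is minor-monotone, tw(G) ≥ tw(K_{4}) = 3. Therefore the treewidth is 3.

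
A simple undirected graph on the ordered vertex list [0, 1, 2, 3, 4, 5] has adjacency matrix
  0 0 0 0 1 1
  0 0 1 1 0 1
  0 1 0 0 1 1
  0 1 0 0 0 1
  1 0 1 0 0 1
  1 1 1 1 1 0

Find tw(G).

2

A width-2 tree decomposition is:
Bags: B1 = {1, 2, 5}  B2 = {2, 4, 5}  B3 = {1, 3, 5}  B4 = {0, 4, 5}
Tree: B1–B2, B1–B3, B2–B4
Every bag has size at most 3, so the width is 3 − 1 = 2 and tw(G) ≤ 2. On the other hand G contains the 3-clique {0, 4, 5}. A clique must lie in a single bag of any decomposition, so no decomposition can have width below 2. Hence tw(G) = 2 exactly.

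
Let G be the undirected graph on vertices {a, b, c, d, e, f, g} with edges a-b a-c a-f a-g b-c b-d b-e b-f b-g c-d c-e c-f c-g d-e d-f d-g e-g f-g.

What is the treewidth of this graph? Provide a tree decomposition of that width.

The largest bag has 5 vertices, giving width 4; this decomposition certifies tw(G) ≤ 4. On the other hand G contains the 5-clique {b, c, d, e, g}. A clique must lie in a single bag of any decomposition, so no decomposition can have width below 4. The upper and lower bounds meet at 4, so that is the treewidth.

Treewidth 4.
One such decomposition:
Bags: B1 = {b, c, d, f, g}  B2 = {a, b, c, f, g}  B3 = {b, c, d, e, g}
Tree: B1–B2, B1–B3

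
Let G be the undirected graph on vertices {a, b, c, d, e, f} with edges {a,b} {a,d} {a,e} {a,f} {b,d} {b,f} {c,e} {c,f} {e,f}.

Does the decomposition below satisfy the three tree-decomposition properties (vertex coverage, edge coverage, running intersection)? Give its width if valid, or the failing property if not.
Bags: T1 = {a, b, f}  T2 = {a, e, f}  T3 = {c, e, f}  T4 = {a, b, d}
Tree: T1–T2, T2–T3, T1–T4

Yes; width 2.

Vertex coverage: the bags together contain {a, b, c, d, e, f}, the full vertex set. Edge coverage: each edge of G has both endpoints in at least one bag. Running intersection: for every vertex, the bags containing it form a connected subtree. All three properties hold, so this is a valid tree decomposition of width max|bag| − 1 = 2, and hence tw(G) ≤ 2.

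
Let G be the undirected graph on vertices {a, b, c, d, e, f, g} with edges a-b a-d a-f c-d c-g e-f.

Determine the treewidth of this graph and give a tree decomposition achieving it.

Each bag holds 2 vertices, so the decomposition has width 1, which upper-bounds the treewidth. G has an edge, so its treewidth is at least 1. Therefore the treewidth is 1.

Treewidth 1.
Bags: B1 = {c, d}  B2 = {a, d}  B3 = {a, b}  B4 = {c, g}  B5 = {a, f}  B6 = {e, f}
Tree: B1–B2, B2–B3, B1–B4, B2–B5, B5–B6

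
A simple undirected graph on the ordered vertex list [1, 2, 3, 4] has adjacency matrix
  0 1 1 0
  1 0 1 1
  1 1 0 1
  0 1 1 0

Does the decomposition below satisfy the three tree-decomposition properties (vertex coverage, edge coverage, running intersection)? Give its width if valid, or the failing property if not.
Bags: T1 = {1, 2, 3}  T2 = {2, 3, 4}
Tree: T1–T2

Yes; width 2.

Every vertex of G appears in some bag (union = {1, 2, 3, 4}); every edge is covered by a bag; and for each vertex v the set of bags containing v is connected in the bag tree. The decomposition is therefore valid. The largest bag has 3 vertices, so the width is 2.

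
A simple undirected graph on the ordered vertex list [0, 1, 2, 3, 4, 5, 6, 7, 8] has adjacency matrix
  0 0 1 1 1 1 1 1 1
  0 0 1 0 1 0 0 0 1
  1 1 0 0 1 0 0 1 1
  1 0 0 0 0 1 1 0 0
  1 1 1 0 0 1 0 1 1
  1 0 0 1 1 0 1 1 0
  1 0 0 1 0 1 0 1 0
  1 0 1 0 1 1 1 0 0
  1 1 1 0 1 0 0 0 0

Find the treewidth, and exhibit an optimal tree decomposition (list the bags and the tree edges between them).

Treewidth 3.
Bags: B1 = {0, 4, 5, 7}  B2 = {0, 2, 4, 7}  B3 = {0, 2, 4, 8}  B4 = {0, 5, 6, 7}  B5 = {0, 3, 5, 6}  B6 = {1, 2, 4, 8}
Tree: B1–B2, B2–B3, B1–B4, B4–B5, B3–B6

Each bag holds 4 vertices, so the decomposition has width 3, which upper-bounds the treewidth. Conversely, {0, 3, 5, 6} is a clique of size 4, and the vertices of any clique must share a bag in every tree decomposition; so some bag has ≥ 4 vertices and tw(G) ≥ 3. Combining the bounds, tw(G) = 3.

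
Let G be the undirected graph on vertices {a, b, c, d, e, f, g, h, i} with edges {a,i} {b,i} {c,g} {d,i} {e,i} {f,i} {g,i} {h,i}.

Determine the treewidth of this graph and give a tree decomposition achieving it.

Each bag holds 2 vertices, so the decomposition has width 1, which upper-bounds the treewidth. G has an edge, so its treewidth is at least 1. Therefore the treewidth is 1.

Treewidth 1.
One such decomposition:
Bags: B1 = {e, i}  B2 = {f, i}  B3 = {g, i}  B4 = {b, i}  B5 = {h, i}  B6 = {a, i}  B7 = {c, g}  B8 = {d, i}
Tree: B1–B2, B1–B3, B3–B4, B3–B5, B1–B6, B3–B7, B1–B8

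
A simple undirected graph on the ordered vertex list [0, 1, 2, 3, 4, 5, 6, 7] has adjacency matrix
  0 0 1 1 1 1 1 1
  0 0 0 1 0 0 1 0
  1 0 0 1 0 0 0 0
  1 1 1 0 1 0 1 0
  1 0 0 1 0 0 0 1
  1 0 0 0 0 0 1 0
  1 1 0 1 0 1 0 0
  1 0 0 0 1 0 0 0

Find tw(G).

A width-2 tree decomposition is:
Bags: B1 = {1, 3, 6}  B2 = {0, 3, 6}  B3 = {0, 5, 6}  B4 = {0, 3, 4}  B5 = {0, 2, 3}  B6 = {0, 4, 7}
Tree: B1–B2, B2–B3, B2–B4, B4–B5, B4–B6
Every bag has size at most 3, so the width is 3 − 1 = 2 and tw(G) ≤ 2. For the lower bound, the 3 vertices {0, 2, 3} are pairwise adjacent, and any tree decomposition puts a clique entirely inside one bag — forcing width ≥ 2. Combining the bounds, tw(G) = 2.

2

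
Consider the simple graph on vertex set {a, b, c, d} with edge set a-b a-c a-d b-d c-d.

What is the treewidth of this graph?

A width-2 tree decomposition is:
Bags: B1 = {a, c, d}  B2 = {a, b, d}
Tree: B1–B2
Every bag has size at most 3, so the width is 3 − 1 = 2 and tw(G) ≤ 2. On the other hand G contains the 3-clique {a, c, d}. A clique must lie in a single bag of any decomposition, so no decomposition can have width below 2. Combining the bounds, tw(G) = 2.

2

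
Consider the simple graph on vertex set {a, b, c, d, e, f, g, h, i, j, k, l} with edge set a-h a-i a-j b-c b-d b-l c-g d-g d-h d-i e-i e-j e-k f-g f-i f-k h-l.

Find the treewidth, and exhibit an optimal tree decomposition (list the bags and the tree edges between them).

Treewidth 3.
One such decomposition:
Bags: B1 = {b, c, h, l}  B2 = {b, c, d, h}  B3 = {c, d, g, h}  B4 = {a, d, g, h}  B5 = {a, d, g, i}  B6 = {a, f, g, i}  B7 = {a, f, i, j}  B8 = {e, f, i, j}  B9 = {e, f, j, k}
Tree: B1–B2, B2–B3, B3–B4, B4–B5, B5–B6, B6–B7, B7–B8, B8–B9

The largest bag has 4 vertices, giving width 3; this decomposition certifies tw(G) ≤ 3. For the lower bound: the 4 vertex sets {b,c,l}, {h}, {d}, {a,f,g,i} are disjoint, each induces a connected subgraph, and every pair is joined by at least one edge of G. Contracting each set to a single vertex therefore yields K_{4} as a minor, and since treewidth is minor-monotone, tw(G) ≥ tw(K_{4}) = 3. Hence tw(G) = 3 exactly.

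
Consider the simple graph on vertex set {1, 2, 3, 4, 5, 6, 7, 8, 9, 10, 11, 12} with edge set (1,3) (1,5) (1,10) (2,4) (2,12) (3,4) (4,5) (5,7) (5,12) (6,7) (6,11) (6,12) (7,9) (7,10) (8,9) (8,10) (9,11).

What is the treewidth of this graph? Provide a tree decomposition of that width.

Treewidth 3.
One optimal decomposition is:
Bags: B1 = {8, 9, 10, 11}  B2 = {7, 9, 10, 11}  B3 = {6, 7, 10, 11}  B4 = {1, 6, 7, 10}  B5 = {1, 5, 6, 7}  B6 = {1, 5, 6, 12}  B7 = {1, 3, 5, 12}  B8 = {3, 4, 5, 12}  B9 = {2, 3, 4, 12}
Tree: B1–B2, B2–B3, B3–B4, B4–B5, B5–B6, B6–B7, B7–B8, B8–B9

The largest bag has 4 vertices, giving width 3; this decomposition certifies tw(G) ≤ 3. For the lower bound: the 4 vertex sets {8,9,11}, {10}, {7}, {1,5,6,12} are disjoint, each induces a connected subgraph, and every pair is joined by at least one edge of G. Contracting each set to a single vertex therefore yields K_{4} as a minor, and since treewidth is minor-monotone, tw(G) ≥ tw(K_{4}) = 3. Therefore the treewidth is 3.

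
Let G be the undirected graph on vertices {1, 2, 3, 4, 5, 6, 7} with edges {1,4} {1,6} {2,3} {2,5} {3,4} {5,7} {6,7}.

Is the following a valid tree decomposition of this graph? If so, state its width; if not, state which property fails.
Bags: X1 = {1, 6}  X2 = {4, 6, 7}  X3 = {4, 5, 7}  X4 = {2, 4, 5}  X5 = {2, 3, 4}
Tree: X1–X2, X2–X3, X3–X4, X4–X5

No — edge (4,1) lies in no bag.

A tree decomposition must satisfy three properties: every vertex lies in some bag; for every edge, both endpoints lie together in some bag; and for every vertex, the bags containing it form a connected subtree. Here edge (4,1) lies in no bag, so the decomposition is invalid.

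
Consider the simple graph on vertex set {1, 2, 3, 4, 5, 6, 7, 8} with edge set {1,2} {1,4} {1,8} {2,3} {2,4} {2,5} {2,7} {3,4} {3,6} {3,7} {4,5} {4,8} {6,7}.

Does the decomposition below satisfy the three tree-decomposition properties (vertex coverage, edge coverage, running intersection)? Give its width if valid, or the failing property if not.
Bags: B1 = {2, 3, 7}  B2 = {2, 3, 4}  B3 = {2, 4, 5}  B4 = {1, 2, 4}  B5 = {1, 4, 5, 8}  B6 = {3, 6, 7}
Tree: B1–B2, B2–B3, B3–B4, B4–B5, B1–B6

No — bags containing vertex 5 are not connected in the tree.

A tree decomposition must satisfy three properties: every vertex lies in some bag; for every edge, both endpoints lie together in some bag; and for every vertex, the bags containing it form a connected subtree. Here bags containing vertex 5 are not connected in the tree, so the decomposition is invalid.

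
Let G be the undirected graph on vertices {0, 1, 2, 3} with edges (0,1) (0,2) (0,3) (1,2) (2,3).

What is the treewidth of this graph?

A width-2 tree decomposition is:
Bags: B1 = {0, 1, 2}  B2 = {0, 2, 3}
Tree: B1–B2
Every bag has size at most 3, so the width is 3 − 1 = 2 and tw(G) ≤ 2. Conversely, {0, 1, 2} is a clique of size 3, and the vertices of any clique must share a bag in every tree decomposition; so some bag has ≥ 3 vertices and tw(G) ≥ 2. Therefore the treewidth is 2.

2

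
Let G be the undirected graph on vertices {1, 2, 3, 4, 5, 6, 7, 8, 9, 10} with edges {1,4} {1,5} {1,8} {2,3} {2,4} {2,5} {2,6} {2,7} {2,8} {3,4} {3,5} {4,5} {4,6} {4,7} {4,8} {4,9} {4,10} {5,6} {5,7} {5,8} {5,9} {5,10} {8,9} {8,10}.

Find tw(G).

3

A width-3 tree decomposition is:
Bags: B1 = {1, 4, 5, 8}  B2 = {2, 4, 5, 8}  B3 = {2, 3, 4, 5}  B4 = {2, 4, 5, 7}  B5 = {2, 4, 5, 6}  B6 = {4, 5, 8, 9}  B7 = {4, 5, 8, 10}
Tree: B1–B2, B2–B3, B3–B4, B4–B5, B1–B6, B2–B7
The largest bag has 4 vertices, giving width 3; this decomposition certifies tw(G) ≤ 3. On the other hand G contains the 4-clique {1, 4, 5, 8}. A clique must lie in a single bag of any decomposition, so no decomposition can have width below 3. Hence tw(G) = 3 exactly.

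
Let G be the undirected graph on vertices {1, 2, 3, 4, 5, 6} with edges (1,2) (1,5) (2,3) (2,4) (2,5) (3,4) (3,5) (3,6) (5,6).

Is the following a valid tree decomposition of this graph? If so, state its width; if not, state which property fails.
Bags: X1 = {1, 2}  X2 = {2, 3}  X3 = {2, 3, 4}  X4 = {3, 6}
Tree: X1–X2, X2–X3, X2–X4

No — vertex 5 appears in no bag.

A tree decomposition must satisfy three properties: every vertex lies in some bag; for every edge, both endpoints lie together in some bag; and for every vertex, the bags containing it form a connected subtree. Here vertex 5 appears in no bag, so the decomposition is invalid.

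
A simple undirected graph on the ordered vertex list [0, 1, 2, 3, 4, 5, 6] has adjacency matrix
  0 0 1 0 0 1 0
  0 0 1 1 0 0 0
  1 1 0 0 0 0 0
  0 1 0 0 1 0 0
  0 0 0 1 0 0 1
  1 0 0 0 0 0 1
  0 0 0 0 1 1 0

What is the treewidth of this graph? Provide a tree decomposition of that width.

Treewidth 2.
One such decomposition:
Bags: B1 = {0, 2, 5}  B2 = {1, 2, 5}  B3 = {1, 3, 5}  B4 = {3, 4, 5}  B5 = {4, 5, 6}
Tree: B1–B2, B2–B3, B3–B4, B4–B5

The largest bag has 3 vertices, giving width 2; this decomposition certifies tw(G) ≤ 2. Since 5–0–2–1–3–4–6–5 is a cycle in G, G is not acyclic. Forests are exactly the graphs of treewidth ≤ 1, so tw(G) ≥ 2. Hence tw(G) = 2 exactly.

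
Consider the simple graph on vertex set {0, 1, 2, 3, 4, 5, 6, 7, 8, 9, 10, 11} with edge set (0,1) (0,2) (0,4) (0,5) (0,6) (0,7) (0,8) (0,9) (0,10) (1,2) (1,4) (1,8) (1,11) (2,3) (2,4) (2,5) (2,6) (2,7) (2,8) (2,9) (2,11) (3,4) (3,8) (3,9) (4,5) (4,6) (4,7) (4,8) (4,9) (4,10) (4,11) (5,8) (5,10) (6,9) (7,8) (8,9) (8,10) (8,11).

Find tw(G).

4

A width-4 tree decomposition is:
Bags: B1 = {1, 2, 4, 8, 11}  B2 = {0, 1, 2, 4, 8}  B3 = {0, 2, 4, 5, 8}  B4 = {0, 4, 5, 8, 10}  B5 = {0, 2, 4, 8, 9}  B6 = {2, 3, 4, 8, 9}  B7 = {0, 2, 4, 7, 8}  B8 = {0, 2, 4, 6, 9}
Tree: B1–B2, B2–B3, B3–B4, B3–B5, B5–B6, B2–B7, B5–B8
Every bag has size at most 5, so the width is 5 − 1 = 4 and tw(G) ≤ 4. For the lower bound, the 5 vertices {0, 1, 2, 4, 8} are pairwise adjacent, and any tree decomposition puts a clique entirely inside one bag — forcing width ≥ 4. Hence tw(G) = 4 exactly.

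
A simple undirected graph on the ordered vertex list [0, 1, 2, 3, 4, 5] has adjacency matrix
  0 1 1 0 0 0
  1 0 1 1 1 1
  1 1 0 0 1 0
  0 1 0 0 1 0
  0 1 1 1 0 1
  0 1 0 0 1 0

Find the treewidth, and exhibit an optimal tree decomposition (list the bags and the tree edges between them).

Treewidth 2.
Bags: B1 = {1, 2, 4}  B2 = {1, 4, 5}  B3 = {1, 3, 4}  B4 = {0, 1, 2}
Tree: B1–B2, B1–B3, B1–B4

Each bag holds 3 vertices, so the decomposition has width 2, which upper-bounds the treewidth. For the lower bound, the 3 vertices {0, 1, 2} are pairwise adjacent, and any tree decomposition puts a clique entirely inside one bag — forcing width ≥ 2. Therefore the treewidth is 2.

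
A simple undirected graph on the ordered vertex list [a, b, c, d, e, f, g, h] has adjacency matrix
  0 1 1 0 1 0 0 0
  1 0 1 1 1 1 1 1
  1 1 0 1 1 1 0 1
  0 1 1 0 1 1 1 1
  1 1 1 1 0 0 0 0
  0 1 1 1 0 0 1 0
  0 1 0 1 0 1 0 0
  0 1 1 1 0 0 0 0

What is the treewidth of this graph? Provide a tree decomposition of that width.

Treewidth 3.
One optimal decomposition is:
Bags: B1 = {b, d, f, g}  B2 = {b, c, d, f}  B3 = {b, c, d, h}  B4 = {b, c, d, e}  B5 = {a, b, c, e}
Tree: B1–B2, B2–B3, B3–B4, B4–B5

Each bag holds 4 vertices, so the decomposition has width 3, which upper-bounds the treewidth. Conversely, {b, d, f, g} is a clique of size 4, and the vertices of any clique must share a bag in every tree decomposition; so some bag has ≥ 4 vertices and tw(G) ≥ 3. Combining the bounds, tw(G) = 3.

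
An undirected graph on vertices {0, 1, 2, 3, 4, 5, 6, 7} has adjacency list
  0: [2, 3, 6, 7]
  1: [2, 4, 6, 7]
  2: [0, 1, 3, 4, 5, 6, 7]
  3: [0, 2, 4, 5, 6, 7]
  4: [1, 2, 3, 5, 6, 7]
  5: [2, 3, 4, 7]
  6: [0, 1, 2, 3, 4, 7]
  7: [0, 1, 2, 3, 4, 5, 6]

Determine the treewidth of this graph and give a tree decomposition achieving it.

Treewidth 4.
One such decomposition:
Bags: B1 = {2, 3, 4, 6, 7}  B2 = {0, 2, 3, 6, 7}  B3 = {1, 2, 4, 6, 7}  B4 = {2, 3, 4, 5, 7}
Tree: B1–B2, B1–B3, B1–B4

Every bag has size at most 5, so the width is 5 − 1 = 4 and tw(G) ≤ 4. On the other hand G contains the 5-clique {1, 2, 4, 6, 7}. A clique must lie in a single bag of any decomposition, so no decomposition can have width below 4. The upper and lower bounds meet at 4, so that is the treewidth.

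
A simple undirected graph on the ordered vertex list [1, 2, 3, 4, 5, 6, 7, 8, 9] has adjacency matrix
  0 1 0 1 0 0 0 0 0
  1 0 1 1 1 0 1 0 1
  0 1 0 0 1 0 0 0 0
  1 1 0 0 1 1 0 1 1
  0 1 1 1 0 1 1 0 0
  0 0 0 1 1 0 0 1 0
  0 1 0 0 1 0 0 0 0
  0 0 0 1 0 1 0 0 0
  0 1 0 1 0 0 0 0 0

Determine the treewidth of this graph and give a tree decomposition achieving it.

Treewidth 2.
Bags: B1 = {2, 5, 7}  B2 = {2, 3, 5}  B3 = {2, 4, 5}  B4 = {2, 4, 9}  B5 = {4, 5, 6}  B6 = {4, 6, 8}  B7 = {1, 2, 4}
Tree: B1–B2, B2–B3, B3–B4, B3–B5, B5–B6, B4–B7

Every bag has size at most 3, so the width is 3 − 1 = 2 and tw(G) ≤ 2. Conversely, {4, 6, 8} is a clique of size 3, and the vertices of any clique must share a bag in every tree decomposition; so some bag has ≥ 3 vertices and tw(G) ≥ 2. Therefore the treewidth is 2.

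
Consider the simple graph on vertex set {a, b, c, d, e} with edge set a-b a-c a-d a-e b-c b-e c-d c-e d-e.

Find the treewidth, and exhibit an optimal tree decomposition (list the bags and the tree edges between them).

Treewidth 3.
One such decomposition:
Bags: B1 = {a, b, c, e}  B2 = {a, c, d, e}
Tree: B1–B2

Each bag holds 4 vertices, so the decomposition has width 3, which upper-bounds the treewidth. Conversely, {a, c, d, e} is a clique of size 4, and the vertices of any clique must share a bag in every tree decomposition; so some bag has ≥ 4 vertices and tw(G) ≥ 3. Therefore the treewidth is 3.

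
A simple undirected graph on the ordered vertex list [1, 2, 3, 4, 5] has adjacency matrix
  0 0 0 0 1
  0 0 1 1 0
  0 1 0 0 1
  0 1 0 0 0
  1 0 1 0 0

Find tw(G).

A width-1 tree decomposition is:
Bags: B1 = {1, 5}  B2 = {3, 5}  B3 = {2, 3}  B4 = {2, 4}
Tree: B1–B2, B2–B3, B3–B4
The largest bag has 2 vertices, giving width 1; this decomposition certifies tw(G) ≤ 1. Since G has at least one edge (e.g. 1–5), it is not an edgeless graph, so tw(G) ≥ 1. The upper and lower bounds meet at 1, so that is the treewidth.

1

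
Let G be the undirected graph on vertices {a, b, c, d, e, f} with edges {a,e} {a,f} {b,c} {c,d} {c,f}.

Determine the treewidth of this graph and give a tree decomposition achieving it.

The largest bag has 2 vertices, giving width 1; this decomposition certifies tw(G) ≤ 1. Any graph with an edge has treewidth ≥ 1, and G has the edge d–c. Hence tw(G) = 1 exactly.

Treewidth 1.
One optimal decomposition is:
Bags: B1 = {c, d}  B2 = {c, f}  B3 = {a, f}  B4 = {a, e}  B5 = {b, c}
Tree: B1–B2, B2–B3, B3–B4, B1–B5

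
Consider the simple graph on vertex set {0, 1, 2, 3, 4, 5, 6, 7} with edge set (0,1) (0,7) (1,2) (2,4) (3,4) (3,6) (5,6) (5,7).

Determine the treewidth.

A width-2 tree decomposition is:
Bags: B1 = {0, 1, 2}  B2 = {0, 2, 7}  B3 = {2, 5, 7}  B4 = {2, 5, 6}  B5 = {2, 3, 6}  B6 = {2, 3, 4}
Tree: B1–B2, B2–B3, B3–B4, B4–B5, B5–B6
Each bag holds 3 vertices, so the decomposition has width 2, which upper-bounds the treewidth. For the lower bound, G contains the cycle 2–1–0–7–5–6–3–4–2, so G is not a forest; only forests have treewidth ≤ 1, hence tw(G) ≥ 2. Combining the bounds, tw(G) = 2.

2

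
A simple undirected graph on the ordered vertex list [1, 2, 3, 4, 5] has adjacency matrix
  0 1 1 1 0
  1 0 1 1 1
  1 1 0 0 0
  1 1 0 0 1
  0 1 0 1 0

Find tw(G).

A width-2 tree decomposition is:
Bags: B1 = {1, 2, 4}  B2 = {2, 4, 5}  B3 = {1, 2, 3}
Tree: B1–B2, B1–B3
Each bag holds 3 vertices, so the decomposition has width 2, which upper-bounds the treewidth. For the lower bound, the 3 vertices {1, 2, 3} are pairwise adjacent, and any tree decomposition puts a clique entirely inside one bag — forcing width ≥ 2. Combining the bounds, tw(G) = 2.

2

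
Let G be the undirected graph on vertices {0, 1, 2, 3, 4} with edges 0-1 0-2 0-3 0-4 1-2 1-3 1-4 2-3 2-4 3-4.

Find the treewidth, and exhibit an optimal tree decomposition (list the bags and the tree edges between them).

Treewidth 4.
Bags: B1 = {0, 1, 2, 3, 4}
Tree: (single bag)

A single bag containing all 5 vertices is trivially a valid decomposition of width 4. Conversely, {0, 1, 2, 3, 4} is a clique of size 5, and the vertices of any clique must share a bag in every tree decomposition; so some bag has ≥ 5 vertices and tw(G) ≥ 4. Therefore the treewidth is 4.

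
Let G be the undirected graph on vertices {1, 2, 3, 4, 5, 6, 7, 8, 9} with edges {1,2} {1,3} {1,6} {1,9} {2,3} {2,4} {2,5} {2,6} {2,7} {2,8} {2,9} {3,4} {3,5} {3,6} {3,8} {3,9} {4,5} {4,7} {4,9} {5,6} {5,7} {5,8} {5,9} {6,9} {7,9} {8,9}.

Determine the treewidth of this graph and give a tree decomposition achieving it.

Treewidth 4.
One optimal decomposition is:
Bags: B1 = {2, 3, 5, 8, 9}  B2 = {2, 3, 4, 5, 9}  B3 = {2, 3, 5, 6, 9}  B4 = {2, 4, 5, 7, 9}  B5 = {1, 2, 3, 6, 9}
Tree: B1–B2, B1–B3, B2–B4, B3–B5

Every bag has size at most 5, so the width is 5 − 1 = 4 and tw(G) ≤ 4. Conversely, {1, 2, 3, 6, 9} is a clique of size 5, and the vertices of any clique must share a bag in every tree decomposition; so some bag has ≥ 5 vertices and tw(G) ≥ 4. Combining the bounds, tw(G) = 4.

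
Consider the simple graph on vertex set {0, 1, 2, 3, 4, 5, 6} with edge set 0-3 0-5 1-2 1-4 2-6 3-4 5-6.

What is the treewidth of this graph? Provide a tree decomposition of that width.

The largest bag has 3 vertices, giving width 2; this decomposition certifies tw(G) ≤ 2. Since 2–1–4–3–0–5–6–2 is a cycle in G, G is not acyclic. Forests are exactly the graphs of treewidth ≤ 1, so tw(G) ≥ 2. The upper and lower bounds meet at 2, so that is the treewidth.

Treewidth 2.
Bags: B1 = {1, 2, 4}  B2 = {2, 3, 4}  B3 = {0, 2, 3}  B4 = {0, 2, 5}  B5 = {2, 5, 6}
Tree: B1–B2, B2–B3, B3–B4, B4–B5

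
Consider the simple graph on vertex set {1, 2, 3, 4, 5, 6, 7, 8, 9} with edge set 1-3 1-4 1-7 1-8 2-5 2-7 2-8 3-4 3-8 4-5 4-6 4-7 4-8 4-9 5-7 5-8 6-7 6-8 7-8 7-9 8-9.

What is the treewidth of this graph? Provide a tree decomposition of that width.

Treewidth 3.
Bags: B1 = {2, 5, 7, 8}  B2 = {4, 5, 7, 8}  B3 = {1, 4, 7, 8}  B4 = {4, 7, 8, 9}  B5 = {4, 6, 7, 8}  B6 = {1, 3, 4, 8}
Tree: B1–B2, B2–B3, B2–B4, B3–B5, B3–B6

Each bag holds 4 vertices, so the decomposition has width 3, which upper-bounds the treewidth. On the other hand G contains the 4-clique {2, 5, 7, 8}. A clique must lie in a single bag of any decomposition, so no decomposition can have width below 3. Combining the bounds, tw(G) = 3.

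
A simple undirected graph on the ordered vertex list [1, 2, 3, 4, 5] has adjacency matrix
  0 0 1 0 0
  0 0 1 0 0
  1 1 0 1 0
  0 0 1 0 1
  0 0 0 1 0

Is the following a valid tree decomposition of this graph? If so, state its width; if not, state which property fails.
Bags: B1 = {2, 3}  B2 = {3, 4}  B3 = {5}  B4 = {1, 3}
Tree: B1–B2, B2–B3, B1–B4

A tree decomposition must satisfy three properties: every vertex lies in some bag; for every edge, both endpoints lie together in some bag; and for every vertex, the bags containing it form a connected subtree. Here edge (4,5) lies in no bag, so the decomposition is invalid.

No — edge (4,5) lies in no bag.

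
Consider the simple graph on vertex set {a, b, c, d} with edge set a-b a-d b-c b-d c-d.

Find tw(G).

A width-2 tree decomposition is:
Bags: B1 = {a, b, d}  B2 = {b, c, d}
Tree: B1–B2
Every bag has size at most 3, so the width is 3 − 1 = 2 and tw(G) ≤ 2. For the lower bound, the 3 vertices {b, c, d} are pairwise adjacent, and any tree decomposition puts a clique entirely inside one bag — forcing width ≥ 2. The upper and lower bounds meet at 2, so that is the treewidth.

2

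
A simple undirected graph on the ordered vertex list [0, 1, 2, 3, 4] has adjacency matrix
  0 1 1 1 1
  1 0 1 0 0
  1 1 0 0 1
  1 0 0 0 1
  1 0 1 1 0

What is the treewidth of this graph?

A width-2 tree decomposition is:
Bags: B1 = {0, 2, 4}  B2 = {0, 3, 4}  B3 = {0, 1, 2}
Tree: B1–B2, B1–B3
The largest bag has 3 vertices, giving width 2; this decomposition certifies tw(G) ≤ 2. For the lower bound, the 3 vertices {0, 1, 2} are pairwise adjacent, and any tree decomposition puts a clique entirely inside one bag — forcing width ≥ 2. Hence tw(G) = 2 exactly.

2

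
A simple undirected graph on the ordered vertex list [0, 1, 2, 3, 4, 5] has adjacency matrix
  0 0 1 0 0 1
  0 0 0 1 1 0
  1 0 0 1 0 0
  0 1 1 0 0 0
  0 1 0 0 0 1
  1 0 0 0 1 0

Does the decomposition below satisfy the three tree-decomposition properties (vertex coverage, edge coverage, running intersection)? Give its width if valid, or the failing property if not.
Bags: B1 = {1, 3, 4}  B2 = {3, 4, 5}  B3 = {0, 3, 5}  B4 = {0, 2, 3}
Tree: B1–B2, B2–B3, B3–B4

Yes; width 2.

Checking the three conditions: (i) the bags cover all of {0, 1, 2, 3, 4, 5}; (ii) for each edge, some bag contains both endpoints; (iii) the bags containing any fixed vertex form a subtree. All hold, so the decomposition is valid with width 3 − 1 = 2.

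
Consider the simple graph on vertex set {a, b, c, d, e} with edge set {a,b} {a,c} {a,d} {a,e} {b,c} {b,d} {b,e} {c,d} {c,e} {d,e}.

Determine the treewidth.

A width-4 tree decomposition is:
Bags: B1 = {a, b, c, d, e}
Tree: (single bag)
With just one bag of size 5, the width is 5 − 1 = 4, so tw(G) ≤ 4. Conversely, {a, b, c, d, e} is a clique of size 5, and the vertices of any clique must share a bag in every tree decomposition; so some bag has ≥ 5 vertices and tw(G) ≥ 4. The upper and lower bounds meet at 4, so that is the treewidth.

4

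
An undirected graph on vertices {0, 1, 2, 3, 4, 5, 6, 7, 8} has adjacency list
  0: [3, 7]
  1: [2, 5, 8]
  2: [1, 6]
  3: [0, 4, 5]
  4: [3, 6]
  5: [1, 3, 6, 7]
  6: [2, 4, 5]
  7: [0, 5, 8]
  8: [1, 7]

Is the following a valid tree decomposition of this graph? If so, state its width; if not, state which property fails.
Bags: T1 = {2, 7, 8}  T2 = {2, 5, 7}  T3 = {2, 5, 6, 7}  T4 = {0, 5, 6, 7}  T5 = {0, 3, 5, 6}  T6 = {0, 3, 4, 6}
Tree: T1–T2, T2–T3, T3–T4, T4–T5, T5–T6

No — vertex 1 appears in no bag.

A tree decomposition must satisfy three properties: every vertex lies in some bag; for every edge, both endpoints lie together in some bag; and for every vertex, the bags containing it form a connected subtree. Here vertex 1 appears in no bag, so the decomposition is invalid.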